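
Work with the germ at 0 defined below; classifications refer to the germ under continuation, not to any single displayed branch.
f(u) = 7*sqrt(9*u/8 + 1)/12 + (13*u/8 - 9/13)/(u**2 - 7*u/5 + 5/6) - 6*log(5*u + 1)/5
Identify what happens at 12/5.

Denominator factors: u**2 - 7*u/5 + 5/6 = 97/30 at u = 12/5 — none vanishes.
Branch term sqrt(1 - u/(-8/9)): argument at 12/5 is 37/10, nonzero, so 12/5 is not its branch point (a point on a principal cut is still regular for the continued germ).
Branch term log(1 - u/(-1/5)): argument at 12/5 is 13, nonzero, so 12/5 is not its branch point (a point on a principal cut is still regular for the continued germ).
So the germ continues analytically to 12/5.

The point is a regular point.


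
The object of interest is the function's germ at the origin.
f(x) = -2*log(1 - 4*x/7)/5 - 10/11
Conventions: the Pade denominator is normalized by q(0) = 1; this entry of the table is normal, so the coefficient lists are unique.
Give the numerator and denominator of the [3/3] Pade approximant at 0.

The Pade approximant has numerator coefficients [-10/11, 388/385, -832/2695, 128/5775]; denominator coefficients [1, -6/7, 48/245, -16/1715].

Taylor coefficients needed (expand at 0): a_0 = -10/11, a_1 = 8/35, a_2 = 16/245, a_3 = 128/5145, a_4 = 128/12005, a_5 = 2048/420175, a_6 = 4096/1764735.
Write the denominator as Q(x) = 1 + q1*x + q2*x^2 + q3*x^3. Requiring Q*f - P = O(x^7) with deg P <= 3 kills the coefficients of x^4..x^6 in Q*f:
  x^4: a_4 + q1*a_3 + q2*a_2 + q3*a_1 = 0, i.e. 128/12005 + (128/5145)*q1 + (16/245)*q2 + (8/35)*q3 = 0.
  x^5: a_5 + q1*a_4 + q2*a_3 + q3*a_2 = 0, i.e. 2048/420175 + (128/12005)*q1 + (128/5145)*q2 + (16/245)*q3 = 0.
  x^6: a_6 + q1*a_5 + q2*a_4 + q3*a_3 = 0, i.e. 4096/1764735 + (2048/420175)*q1 + (128/12005)*q2 + (128/5145)*q3 = 0.
Solving this linear system: q1 = -6/7, q2 = 48/245, q3 = -16/1715.
The numerator is Q*f truncated at degree 3: P0 = a_0 = -10/11; P1 = a_1 + q1*a_0 = 388/385; P2 = a_2 + q1*a_1 + q2*a_0 = -832/2695; P3 = a_3 + q1*a_2 + q2*a_1 + q3*a_0 = 128/5775.


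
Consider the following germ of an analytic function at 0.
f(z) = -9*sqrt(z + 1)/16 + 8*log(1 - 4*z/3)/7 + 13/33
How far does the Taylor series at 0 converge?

The radius of convergence is 3/4.

Branch term (-9/16)*sqrt(1 - z/(-1)): its argument vanishes at z = -1, a square-root branch point, modulus 1.
Branch term (8/7)*log(1 - z/(3/4)): its argument vanishes at z = 3/4, a logarithmic branch point, modulus 3/4.
The radius of convergence is the smallest modulus among the singular points: 3/4.


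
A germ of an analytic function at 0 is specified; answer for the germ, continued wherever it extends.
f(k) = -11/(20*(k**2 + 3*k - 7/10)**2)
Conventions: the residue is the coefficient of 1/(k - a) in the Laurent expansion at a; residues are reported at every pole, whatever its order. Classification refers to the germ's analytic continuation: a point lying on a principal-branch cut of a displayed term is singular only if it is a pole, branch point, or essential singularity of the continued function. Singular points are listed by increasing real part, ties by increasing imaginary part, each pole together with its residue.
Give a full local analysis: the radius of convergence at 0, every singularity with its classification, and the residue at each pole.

Denominator factor (k**2 + 3*k - 7/10)^2: discriminant 59/5, real irrational roots -3/2 + (1/10)*sqrt(295) and -3/2 - (1/10)*sqrt(295); poles of order 2, moduli -3/2 + (1/10)*sqrt(295) and 3/2 + (1/10)*sqrt(295).
The radius of convergence is the smallest modulus among the singular points: -3/2 + (1/10)*sqrt(295).
The factor k**2 + 3*k - 7/10 splits as (k - a)(k - a') with a = -3/2 - (1/10)*sqrt(295), a' = -3/2 + (1/10)*sqrt(295). At the order-2 pole a set g(k) = (k - a)^2*f(k) = [-11/20] / (k - a')^2.
Order-2 pole: residue = g'(a); g'(-3/2 - (1/10)*sqrt(295)) = -(11/6962)*sqrt(295), so the residue is -(11/6962)*sqrt(295).
The factor k**2 + 3*k - 7/10 splits as (k - a)(k - a') with a = -3/2 + (1/10)*sqrt(295), a' = -3/2 - (1/10)*sqrt(295). At the order-2 pole a set g(k) = (k - a)^2*f(k) = [-11/20] / (k - a')^2.
Order-2 pole: residue = g'(a); g'(-3/2 + (1/10)*sqrt(295)) = (11/6962)*sqrt(295), so the residue is (11/6962)*sqrt(295).
List the singular points by increasing real part (a conjugate pair: the negative imaginary part first).

Radius of convergence at 0: -3/2 + (1/10)*sqrt(295).
At -3/2 - (1/10)*sqrt(295): a pole of order 2; residue -(11/6962)*sqrt(295).
At -3/2 + (1/10)*sqrt(295): a pole of order 2; residue (11/6962)*sqrt(295).


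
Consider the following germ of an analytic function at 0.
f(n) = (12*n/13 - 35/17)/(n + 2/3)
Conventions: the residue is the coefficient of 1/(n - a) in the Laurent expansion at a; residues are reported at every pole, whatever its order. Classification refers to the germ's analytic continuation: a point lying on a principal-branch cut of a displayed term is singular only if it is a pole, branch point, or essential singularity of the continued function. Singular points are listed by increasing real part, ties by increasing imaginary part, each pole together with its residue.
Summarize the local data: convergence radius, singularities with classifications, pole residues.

Denominator factor (n + 2/3): pole of order 1 at -2/3, modulus 2/3.
The radius of convergence is the smallest modulus among the singular points: 2/3.
At the order-1 pole -2/3 set g(n) = (n - (-2/3))*f(n) = 12*n/13 - 35/17.
Simple pole: residue = g(a) at a = -2/3, which is -591/221.

Radius of convergence at 0: 2/3.
At -2/3: a pole of order 1; residue -591/221.


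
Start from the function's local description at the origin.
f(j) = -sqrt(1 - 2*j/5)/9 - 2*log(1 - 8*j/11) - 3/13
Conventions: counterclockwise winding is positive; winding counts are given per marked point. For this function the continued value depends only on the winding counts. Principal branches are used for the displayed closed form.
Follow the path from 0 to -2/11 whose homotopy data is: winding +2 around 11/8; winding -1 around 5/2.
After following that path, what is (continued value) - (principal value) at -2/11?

The rational part is single-valued and drops out of the difference; each branch term changes only by its own monodromy.
(-1/9)*sqrt(1 - j/(5/2)): winding -1 is odd, the square root flips sign, contributing -2*(-1/9)*sqrt(1 - (-2/11)/(5/2)) = -2*(-1/9)*sqrt(59/55) = (2/495)*sqrt(3245).
(-2)*log(1 - j/(11/8)): each positive loop around 11/8 adds 2*pi*i to the log, so winding +2 contributes (-2)*(2)*2*pi*i = -(8)*pi*i.
Summing the contributions at j = -2/11 gives ((2/495)*sqrt(3245)) - ((8)*pi)*i.

Continued minus principal equals ((2/495)*sqrt(3245)) - ((8)*pi)*i.


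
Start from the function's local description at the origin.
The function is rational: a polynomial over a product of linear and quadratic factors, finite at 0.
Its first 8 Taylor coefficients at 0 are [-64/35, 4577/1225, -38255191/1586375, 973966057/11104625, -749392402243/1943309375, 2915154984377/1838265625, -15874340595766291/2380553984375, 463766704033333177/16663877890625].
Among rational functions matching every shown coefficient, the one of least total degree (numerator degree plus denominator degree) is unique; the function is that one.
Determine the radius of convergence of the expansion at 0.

No rational of total degree below 5 reproduces all 8 coefficients; solving the [2/3] Pade equations on them gives f(η) = (-38*η**2/37 - η/4 - 16/21)/((η - 5/7)*(η**2 - 11*η/5 - 7/12)), whose expansion matches every shown term.
Denominator factor (η**2 - 11*η/5 - 7/12): discriminant 538/75, real irrational roots 11/10 + (1/30)*sqrt(1614) and 11/10 - (1/30)*sqrt(1614); poles of order 1, moduli 11/10 + (1/30)*sqrt(1614) and -11/10 + (1/30)*sqrt(1614).
Denominator factor (η - 5/7): pole of order 1 at 5/7, modulus 5/7.
The radius of convergence is the smallest modulus among the singular points: -11/10 + (1/30)*sqrt(1614).

The radius of convergence is -11/10 + (1/30)*sqrt(1614).


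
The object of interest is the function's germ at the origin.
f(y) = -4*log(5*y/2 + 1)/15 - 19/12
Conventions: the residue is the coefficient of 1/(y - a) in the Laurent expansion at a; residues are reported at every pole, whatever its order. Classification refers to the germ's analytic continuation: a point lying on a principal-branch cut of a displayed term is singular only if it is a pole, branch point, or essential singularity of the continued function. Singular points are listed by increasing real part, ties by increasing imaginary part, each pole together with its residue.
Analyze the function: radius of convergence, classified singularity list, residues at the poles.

Radius of convergence at 0: 2/5.
At -2/5: a logarithmic branch point.

Branch term (-4/15)*log(1 - y/(-2/5)): its argument vanishes at y = -2/5, a logarithmic branch point, modulus 2/5.
The radius of convergence is the smallest modulus among the singular points: 2/5.


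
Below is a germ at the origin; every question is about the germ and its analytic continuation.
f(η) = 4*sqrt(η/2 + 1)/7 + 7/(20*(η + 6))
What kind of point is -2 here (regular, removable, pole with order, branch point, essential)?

The term (4/7)*sqrt(1 - η/(-2)) has argument 1 - -2/(-2) = 0 at -2: a square-root (algebraic, two-sheeted) branch point; the remaining terms are analytic or single-valued there.

The point is an algebraic (square-root) branch point.


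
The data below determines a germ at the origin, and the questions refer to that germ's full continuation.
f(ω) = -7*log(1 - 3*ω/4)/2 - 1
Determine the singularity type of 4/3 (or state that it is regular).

The term (-7/2)*log(1 - ω/(4/3)) has argument 1 - 4/3/(4/3) = 0 at 4/3: a logarithmic (infinitely-sheeted) branch point; the remaining terms are analytic or single-valued there.

The point is a logarithmic branch point.


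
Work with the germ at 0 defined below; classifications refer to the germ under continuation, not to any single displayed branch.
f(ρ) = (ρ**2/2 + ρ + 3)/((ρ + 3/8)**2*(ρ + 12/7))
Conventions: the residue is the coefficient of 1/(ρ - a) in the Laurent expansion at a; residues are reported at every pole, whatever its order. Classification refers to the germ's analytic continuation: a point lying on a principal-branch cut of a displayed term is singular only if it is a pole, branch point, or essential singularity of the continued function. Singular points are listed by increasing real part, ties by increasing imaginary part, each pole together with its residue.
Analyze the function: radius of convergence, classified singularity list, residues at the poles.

Denominator factor (ρ + 12/7): pole of order 1 at -12/7, modulus 12/7.
Denominator factor (ρ + 3/8)^2: pole of order 2 at -3/8, modulus 3/8.
The radius of convergence is the smallest modulus among the singular points: 3/8.
At the order-1 pole -12/7 set g(ρ) = (ρ - (-12/7))*f(ρ) = (ρ**2/2 + ρ + 3)/(ρ + 3/8)**2.
Simple pole: residue = g(a) at a = -12/7, which is 192/125.
At the order-2 pole -3/8 set g(ρ) = (ρ - (-3/8))^2*f(ρ) = (ρ**2/2 + ρ + 3)/(ρ + 12/7).
Order-2 pole: residue = g'(a); g'(-3/8) = -259/250, so the residue is -259/250.
List the singular points by increasing real part (a conjugate pair: the negative imaginary part first).

Radius of convergence at 0: 3/8.
At -12/7: a pole of order 1; residue 192/125.
At -3/8: a pole of order 2; residue -259/250.


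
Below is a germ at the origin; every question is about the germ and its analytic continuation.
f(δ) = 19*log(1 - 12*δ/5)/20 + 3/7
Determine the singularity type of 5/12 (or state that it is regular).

The point is a logarithmic branch point.

The term (19/20)*log(1 - δ/(5/12)) has argument 1 - 5/12/(5/12) = 0 at 5/12: a logarithmic (infinitely-sheeted) branch point; the remaining terms are analytic or single-valued there.


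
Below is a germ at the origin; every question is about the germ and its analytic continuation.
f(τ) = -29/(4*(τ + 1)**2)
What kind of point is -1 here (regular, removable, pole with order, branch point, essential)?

The denominator factor τ + 1 vanishes at -1 and appears to the power 2; the numerator there equals -29/4, nonzero, and no other factor vanishes.
Hence a pole whose order is the multiplicity, 2.

The point is a pole of order 2.


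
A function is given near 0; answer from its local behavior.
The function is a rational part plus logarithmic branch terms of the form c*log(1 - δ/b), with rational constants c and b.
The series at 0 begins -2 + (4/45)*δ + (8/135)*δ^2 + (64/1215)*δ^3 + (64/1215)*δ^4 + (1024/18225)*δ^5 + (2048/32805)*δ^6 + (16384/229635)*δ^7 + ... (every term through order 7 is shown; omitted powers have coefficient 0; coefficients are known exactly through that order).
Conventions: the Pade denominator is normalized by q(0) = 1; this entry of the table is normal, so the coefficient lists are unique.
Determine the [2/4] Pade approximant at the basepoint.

Taylor coefficients needed (read off): a_0 = -2, a_1 = 4/45, a_2 = 8/135, a_3 = 64/1215, a_4 = 64/1215, a_5 = 1024/18225, a_6 = 2048/32805.
Write the denominator as Q(δ) = 1 + q1*δ + q2*δ^2 + q3*δ^3 + q4*δ^4. Requiring Q*f - P = O(δ^7) with deg P <= 2 kills the coefficients of δ^3..δ^6 in Q*f:
  δ^3: a_3 + q1*a_2 + q2*a_1 + q3*a_0 = 0, i.e. 64/1215 + (8/135)*q1 + (4/45)*q2 + (-2)*q3 = 0.
  δ^4: a_4 + q1*a_3 + q2*a_2 + q3*a_1 + q4*a_0 = 0, i.e. 64/1215 + (64/1215)*q1 + (8/135)*q2 + (4/45)*q3 + (-2)*q4 = 0.
  δ^5: a_5 + q1*a_4 + q2*a_3 + q3*a_2 + q4*a_1 = 0, i.e. 1024/18225 + (64/1215)*q1 + (64/1215)*q2 + (8/135)*q3 + (4/45)*q4 = 0.
  δ^6: a_6 + q1*a_5 + q2*a_4 + q3*a_3 + q4*a_2 = 0, i.e. 2048/32805 + (1024/18225)*q1 + (64/1215)*q2 + (64/1215)*q3 + (8/135)*q4 = 0.
Solving this linear system: q1 = -16612/9417, q2 = 58568/84753, q3 = 1216/254259, q4 = 6464/11441655.
The numerator is Q*f truncated at degree 2: P0 = a_0 = -2; P1 = a_1 + q1*a_0 = 510916/141255; P2 = a_2 + q1*a_1 + q2*a_0 = -627016/423765.

The Pade approximant has numerator coefficients [-2, 510916/141255, -627016/423765]; denominator coefficients [1, -16612/9417, 58568/84753, 1216/254259, 6464/11441655].


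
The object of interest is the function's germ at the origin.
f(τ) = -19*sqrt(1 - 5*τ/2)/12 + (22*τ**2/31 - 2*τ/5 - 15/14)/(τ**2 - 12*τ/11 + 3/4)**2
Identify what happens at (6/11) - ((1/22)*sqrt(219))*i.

The denominator factor τ**2 - 12*τ/11 + 3/4 vanishes at (6/11) - ((1/22)*sqrt(219))*i and appears to the power 2; the numerator there equals (-16704/11935) - ((29/1705)*sqrt(219))*i, nonzero, and no other factor vanishes.
The branch terms are analytic at this point.
Hence a pole whose order is the multiplicity, 2.

The point is a pole of order 2.


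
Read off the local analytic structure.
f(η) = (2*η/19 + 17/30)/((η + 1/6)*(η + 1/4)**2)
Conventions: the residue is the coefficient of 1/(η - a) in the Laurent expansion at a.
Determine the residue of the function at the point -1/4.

At the order-2 pole -1/4 set g(η) = (η - (-1/4))^2*f(η) = (2*η/19 + 17/30)/(η + 1/6).
Order-2 pole: residue = g'(a); g'(-1/4) = -7512/95, so the residue is -7512/95.

The residue is -7512/95.


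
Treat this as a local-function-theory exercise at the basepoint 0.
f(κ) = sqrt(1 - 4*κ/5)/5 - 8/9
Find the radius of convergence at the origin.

Branch term (1/5)*sqrt(1 - κ/(5/4)): its argument vanishes at κ = 5/4, a square-root branch point, modulus 5/4.
The radius of convergence is the smallest modulus among the singular points: 5/4.

The radius of convergence is 5/4.


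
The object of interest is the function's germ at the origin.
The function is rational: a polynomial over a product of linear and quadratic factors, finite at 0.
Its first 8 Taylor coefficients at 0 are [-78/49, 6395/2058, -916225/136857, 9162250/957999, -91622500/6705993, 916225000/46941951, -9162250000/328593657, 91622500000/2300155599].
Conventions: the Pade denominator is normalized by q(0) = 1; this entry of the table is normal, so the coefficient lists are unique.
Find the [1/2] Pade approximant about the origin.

Taylor coefficients needed (read off): a_0 = -78/49, a_1 = 6395/2058, a_2 = -916225/136857, a_3 = 9162250/957999.
Write the denominator as Q(μ) = 1 + q1*μ + q2*μ^2. Requiring Q*f - P = O(μ^4) with deg P <= 1 kills the coefficients of μ^2..μ^3 in Q*f:
  μ^2: a_2 + q1*a_1 + q2*a_0 = 0, i.e. -916225/136857 + (6395/2058)*q1 + (-78/49)*q2 = 0.
  μ^3: a_3 + q1*a_2 + q2*a_1 = 0, i.e. 9162250/957999 + (-916225/136857)*q1 + (6395/2058)*q2 = 0.
Solving this linear system: q1 = -73298/13153, q2 = -26387280/1749349.
The numerator is Q*f truncated at degree 1: P0 = a_0 = -78/49; P1 = a_1 + q1*a_0 = 46319669/3866982.

The Pade approximant has numerator coefficients [-78/49, 46319669/3866982]; denominator coefficients [1, -73298/13153, -26387280/1749349].


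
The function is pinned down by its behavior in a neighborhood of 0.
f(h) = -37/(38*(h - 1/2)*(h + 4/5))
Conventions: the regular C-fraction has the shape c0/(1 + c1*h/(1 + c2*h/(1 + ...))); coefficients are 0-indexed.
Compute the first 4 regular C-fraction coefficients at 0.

The regular C-fraction coefficients are [185/76, -3/4, -10/3, 10/3].

Taylor coefficients (expand at 0): a_0 = 185/76, a_1 = 555/304, a_2 = 9065/1216, a_3 = 49395/4864.
c0 = a_0 = 185/76. Peel one level at a time: if S = 1 + c*h/S' with S'(0) = 1, then c is the h-coefficient of S and S' = c*h/(S - 1).
S_1 = c0/f = 1 + (-3/4)*h + (-5/2)*h^2 + ...; c1 = -3/4.
S_2 = c1*h/(S_1 - 1) = 1 + (-10/3)*h + (100/9)*h^2 + ...; c2 = -10/3.
S_3 = c2*h/(S_2 - 1) = 1 + (10/3)*h + ...; c3 = 10/3.


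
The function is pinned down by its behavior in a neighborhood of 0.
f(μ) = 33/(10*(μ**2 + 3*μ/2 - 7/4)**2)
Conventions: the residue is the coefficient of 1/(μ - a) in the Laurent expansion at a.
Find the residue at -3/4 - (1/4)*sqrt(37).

The residue is (264/6845)*sqrt(37).

The factor μ**2 + 3*μ/2 - 7/4 splits as (μ - a)(μ - a') with a = -3/4 - (1/4)*sqrt(37), a' = -3/4 + (1/4)*sqrt(37). At the order-2 pole a set g(μ) = (μ - a)^2*f(μ) = [33/10] / (μ - a')^2.
Order-2 pole: residue = g'(a); g'(-3/4 - (1/4)*sqrt(37)) = (264/6845)*sqrt(37), so the residue is (264/6845)*sqrt(37).


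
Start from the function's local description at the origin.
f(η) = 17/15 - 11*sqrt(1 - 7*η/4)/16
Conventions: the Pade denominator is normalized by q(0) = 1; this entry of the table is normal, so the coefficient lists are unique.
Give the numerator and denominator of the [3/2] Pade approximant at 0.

Taylor coefficients needed (expand at 0): a_0 = 107/240, a_1 = 77/128, a_2 = 539/2048, a_3 = 3773/16384, a_4 = 132055/524288, a_5 = 1294139/4194304.
Write the denominator as Q(η) = 1 + q1*η + q2*η^2. Requiring Q*f - P = O(η^6) with deg P <= 3 kills the coefficients of η^4..η^5 in Q*f:
  η^4: a_4 + q1*a_3 + q2*a_2 = 0, i.e. 132055/524288 + (3773/16384)*q1 + (539/2048)*q2 = 0.
  η^5: a_5 + q1*a_4 + q2*a_3 = 0, i.e. 1294139/4194304 + (132055/524288)*q1 + (3773/16384)*q2 = 0.
Solving this linear system: q1 = -7/4, q2 = 147/256.
The numerator is Q*f truncated at degree 3: P0 = a_0 = 107/240; P1 = a_1 + q1*a_0 = -343/1920; P2 = a_2 + q1*a_1 + q2*a_0 = -10927/20480; P3 = a_3 + q1*a_2 + q2*a_1 = 3773/32768.

The Pade approximant has numerator coefficients [107/240, -343/1920, -10927/20480, 3773/32768]; denominator coefficients [1, -7/4, 147/256].


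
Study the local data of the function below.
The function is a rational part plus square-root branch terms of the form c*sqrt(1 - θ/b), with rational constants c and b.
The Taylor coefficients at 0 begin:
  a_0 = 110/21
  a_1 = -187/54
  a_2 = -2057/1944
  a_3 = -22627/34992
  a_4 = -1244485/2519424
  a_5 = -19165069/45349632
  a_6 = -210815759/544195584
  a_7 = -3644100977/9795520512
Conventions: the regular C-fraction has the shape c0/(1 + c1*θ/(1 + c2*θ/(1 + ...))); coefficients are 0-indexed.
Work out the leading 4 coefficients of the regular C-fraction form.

The regular C-fraction coefficients are [110/21, 119/180, -29/30, -605/6264].

Taylor coefficients (read off): a_0 = 110/21, a_1 = -187/54, a_2 = -2057/1944, a_3 = -22627/34992.
c0 = a_0 = 110/21. Peel one level at a time: if S = 1 + c*θ/S' with S'(0) = 1, then c is the θ-coefficient of S and S' = c*θ/(S - 1).
S_1 = c0/f = 1 + (119/180)*θ + (3451/5400)*θ^2 + ...; c1 = 119/180.
S_2 = c1*θ/(S_1 - 1) = 1 + (-29/30)*θ + (-121/1296)*θ^2 + ...; c2 = -29/30.
S_3 = c2*θ/(S_2 - 1) = 1 + (-605/6264)*θ + ...; c3 = -605/6264.


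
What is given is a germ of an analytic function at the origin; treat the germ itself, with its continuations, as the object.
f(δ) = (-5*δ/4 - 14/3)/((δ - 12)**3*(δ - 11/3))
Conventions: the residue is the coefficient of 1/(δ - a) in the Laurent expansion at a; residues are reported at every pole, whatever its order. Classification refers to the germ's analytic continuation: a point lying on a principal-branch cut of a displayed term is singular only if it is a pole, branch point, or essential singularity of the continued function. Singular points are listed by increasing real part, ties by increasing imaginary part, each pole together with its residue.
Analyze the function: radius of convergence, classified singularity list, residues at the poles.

Denominator factor (δ - 12)^3: pole of order 3 at 12, modulus 12.
Denominator factor (δ - 11/3): pole of order 1 at 11/3, modulus 11/3.
The radius of convergence is the smallest modulus among the singular points: 11/3.
At the order-1 pole 11/3 set g(δ) = (δ - (11/3))*f(δ) = (-5*δ/4 - 14/3)/(δ - 12)**3.
Simple pole: residue = g(a) at a = 11/3, which is 999/62500.
At the order-3 pole 12 set g(δ) = (δ - (12))^3*f(δ) = (-5*δ/4 - 14/3)/(δ - 11/3).
Order-3 pole: residue = g''(a)/2; g''(12) = -999/31250, so the residue is -999/62500.
List the singular points by increasing real part (a conjugate pair: the negative imaginary part first).

Radius of convergence at 0: 11/3.
At 11/3: a pole of order 1; residue 999/62500.
At 12: a pole of order 3; residue -999/62500.


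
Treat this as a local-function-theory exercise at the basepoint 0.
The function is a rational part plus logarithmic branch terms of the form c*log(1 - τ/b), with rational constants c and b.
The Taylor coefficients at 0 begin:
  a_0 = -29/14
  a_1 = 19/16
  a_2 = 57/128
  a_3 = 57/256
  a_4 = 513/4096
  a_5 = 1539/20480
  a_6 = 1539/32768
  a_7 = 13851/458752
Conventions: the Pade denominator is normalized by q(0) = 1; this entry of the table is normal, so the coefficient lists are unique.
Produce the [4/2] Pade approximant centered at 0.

The Pade approximant has numerator coefficients [-29/14, 365/112, -5413/4480, 57/1280, 57/20480]; denominator coefficients [1, -1, 9/40].

Taylor coefficients needed (read off): a_0 = -29/14, a_1 = 19/16, a_2 = 57/128, a_3 = 57/256, a_4 = 513/4096, a_5 = 1539/20480, a_6 = 1539/32768.
Write the denominator as Q(τ) = 1 + q1*τ + q2*τ^2. Requiring Q*f - P = O(τ^7) with deg P <= 4 kills the coefficients of τ^5..τ^6 in Q*f:
  τ^5: a_5 + q1*a_4 + q2*a_3 = 0, i.e. 1539/20480 + (513/4096)*q1 + (57/256)*q2 = 0.
  τ^6: a_6 + q1*a_5 + q2*a_4 = 0, i.e. 1539/32768 + (1539/20480)*q1 + (513/4096)*q2 = 0.
Solving this linear system: q1 = -1, q2 = 9/40.
The numerator is Q*f truncated at degree 4: P0 = a_0 = -29/14; P1 = a_1 + q1*a_0 = 365/112; P2 = a_2 + q1*a_1 + q2*a_0 = -5413/4480; P3 = a_3 + q1*a_2 + q2*a_1 = 57/1280; P4 = a_4 + q1*a_3 + q2*a_2 = 57/20480.


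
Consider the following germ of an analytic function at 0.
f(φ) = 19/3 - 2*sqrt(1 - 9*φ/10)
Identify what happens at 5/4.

The point is a regular point.

There is no denominator, hence no pole anywhere.
Branch term sqrt(1 - φ/(10/9)): argument at 5/4 is -1/8, nonzero, so 5/4 is not its branch point (a point on a principal cut is still regular for the continued germ).
So the germ continues analytically to 5/4.


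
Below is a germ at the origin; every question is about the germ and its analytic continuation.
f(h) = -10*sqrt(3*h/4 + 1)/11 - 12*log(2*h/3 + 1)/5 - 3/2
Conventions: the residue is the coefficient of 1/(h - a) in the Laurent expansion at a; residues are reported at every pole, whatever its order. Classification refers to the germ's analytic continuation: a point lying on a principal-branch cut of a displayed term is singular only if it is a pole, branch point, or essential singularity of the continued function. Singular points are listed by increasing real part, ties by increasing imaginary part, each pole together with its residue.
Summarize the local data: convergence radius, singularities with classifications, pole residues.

Radius of convergence at 0: 4/3.
At -3/2: a logarithmic branch point.
At -4/3: an algebraic (square-root) branch point.

Branch term (-12/5)*log(1 - h/(-3/2)): its argument vanishes at h = -3/2, a logarithmic branch point, modulus 3/2.
Branch term (-10/11)*sqrt(1 - h/(-4/3)): its argument vanishes at h = -4/3, a square-root branch point, modulus 4/3.
The radius of convergence is the smallest modulus among the singular points: 4/3.
List the singular points by increasing real part (a conjugate pair: the negative imaginary part first).


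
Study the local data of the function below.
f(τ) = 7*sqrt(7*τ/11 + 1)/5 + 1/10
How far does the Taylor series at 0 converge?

Branch term (7/5)*sqrt(1 - τ/(-11/7)): its argument vanishes at τ = -11/7, a square-root branch point, modulus 11/7.
The radius of convergence is the smallest modulus among the singular points: 11/7.

The radius of convergence is 11/7.


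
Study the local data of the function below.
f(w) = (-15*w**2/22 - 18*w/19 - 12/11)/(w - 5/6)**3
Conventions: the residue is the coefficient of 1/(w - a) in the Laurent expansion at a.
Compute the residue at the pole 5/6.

At the order-3 pole 5/6 set g(w) = (w - (5/6))^3*f(w) = -15*w**2/22 - 18*w/19 - 12/11.
Order-3 pole: residue = g''(a)/2; g''(5/6) = -15/11, so the residue is -15/22.

The residue is -15/22.


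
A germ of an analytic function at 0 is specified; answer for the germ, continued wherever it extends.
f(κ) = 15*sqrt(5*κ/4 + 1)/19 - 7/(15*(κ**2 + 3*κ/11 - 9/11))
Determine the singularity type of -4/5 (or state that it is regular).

The term (15/19)*sqrt(1 - κ/(-4/5)) has argument 1 - -4/5/(-4/5) = 0 at -4/5: a square-root (algebraic, two-sheeted) branch point; the remaining terms are analytic or single-valued there.

The point is an algebraic (square-root) branch point.


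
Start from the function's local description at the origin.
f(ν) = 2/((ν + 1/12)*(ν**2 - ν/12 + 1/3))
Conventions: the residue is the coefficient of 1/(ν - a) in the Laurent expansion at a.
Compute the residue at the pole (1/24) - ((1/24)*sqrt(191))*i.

The residue is (-72/25) + ((216/4775)*sqrt(191))*i.

The factor ν**2 - ν/12 + 1/3 splits as (ν - a)(ν - a') with a = (1/24) - ((1/24)*sqrt(191))*i, a' = (1/24) + ((1/24)*sqrt(191))*i. At the order-1 pole a set g(ν) = (ν - a)*f(ν) = [2/(ν + 1/12)] / (ν - a').
Simple pole: residue = g(a) at a = (1/24) - ((1/24)*sqrt(191))*i, which is (-72/25) + ((216/4775)*sqrt(191))*i.


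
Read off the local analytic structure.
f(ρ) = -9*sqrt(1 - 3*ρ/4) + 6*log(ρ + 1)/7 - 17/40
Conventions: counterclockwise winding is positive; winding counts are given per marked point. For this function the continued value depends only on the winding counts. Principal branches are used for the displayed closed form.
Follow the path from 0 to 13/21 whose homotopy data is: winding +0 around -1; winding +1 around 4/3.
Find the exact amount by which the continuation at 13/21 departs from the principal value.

Continued minus principal equals (9/7)*sqrt(105).

The rational part is single-valued and drops out of the difference; each branch term changes only by its own monodromy.
(-9)*sqrt(1 - ρ/(4/3)): winding +1 is odd, the square root flips sign, contributing -2*(-9)*sqrt(1 - (13/21)/(4/3)) = -2*(-9)*sqrt(15/28) = (9/7)*sqrt(105).
(6/7)*log(1 - ρ/(-1)): winding 0 around -1, so this term returns to its principal value, contribution 0.
Summing the contributions at ρ = 13/21 gives (9/7)*sqrt(105).


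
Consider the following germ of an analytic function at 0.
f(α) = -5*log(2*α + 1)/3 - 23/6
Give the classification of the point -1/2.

The term (-5/3)*log(1 - α/(-1/2)) has argument 1 - -1/2/(-1/2) = 0 at -1/2: a logarithmic (infinitely-sheeted) branch point; the remaining terms are analytic or single-valued there.

The point is a logarithmic branch point.


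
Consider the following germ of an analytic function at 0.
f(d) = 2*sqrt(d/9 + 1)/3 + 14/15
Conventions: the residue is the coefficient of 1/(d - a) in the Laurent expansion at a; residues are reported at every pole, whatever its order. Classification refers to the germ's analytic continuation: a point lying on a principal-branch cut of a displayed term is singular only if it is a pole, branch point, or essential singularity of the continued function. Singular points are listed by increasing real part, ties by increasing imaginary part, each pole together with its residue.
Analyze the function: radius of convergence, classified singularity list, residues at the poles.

Radius of convergence at 0: 9.
At -9: an algebraic (square-root) branch point.

Branch term (2/3)*sqrt(1 - d/(-9)): its argument vanishes at d = -9, a square-root branch point, modulus 9.
The radius of convergence is the smallest modulus among the singular points: 9.


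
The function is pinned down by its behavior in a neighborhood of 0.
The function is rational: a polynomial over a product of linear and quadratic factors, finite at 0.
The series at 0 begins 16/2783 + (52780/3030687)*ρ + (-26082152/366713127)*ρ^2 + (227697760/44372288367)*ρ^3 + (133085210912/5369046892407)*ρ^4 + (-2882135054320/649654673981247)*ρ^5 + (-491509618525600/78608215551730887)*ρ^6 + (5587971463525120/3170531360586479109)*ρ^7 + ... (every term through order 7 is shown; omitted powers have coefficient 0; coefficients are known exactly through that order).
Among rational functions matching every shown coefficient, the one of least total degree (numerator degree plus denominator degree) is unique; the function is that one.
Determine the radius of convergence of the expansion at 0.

The radius of convergence is (1/2)*sqrt(22).

No rational of total degree below 6 reproduces all 8 coefficients; solving the [2/4] Pade equations on them gives f(ρ) = (-2*ρ**2 + 5*ρ/9 + 4/23)/(ρ**2 + 5*ρ/11 + 11/2)**2, whose expansion matches every shown term.
Denominator factor (ρ**2 + 5*ρ/11 + 11/2)^2: discriminant -2637/121, complex-conjugate roots (-5/22) + ((3/22)*sqrt(293))*i and (-5/22) - ((3/22)*sqrt(293))*i; poles of order 2, moduli (1/2)*sqrt(22) and (1/2)*sqrt(22).
The radius of convergence is the smallest modulus among the singular points: (1/2)*sqrt(22).


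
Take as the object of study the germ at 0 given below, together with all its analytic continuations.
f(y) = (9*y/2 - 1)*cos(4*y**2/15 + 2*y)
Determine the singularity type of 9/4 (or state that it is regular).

The point is a regular point.

There is no denominator, hence no pole anywhere.
The factor cos(4*y**2/15 + 2*y) is entire.
So the germ continues analytically to 9/4.


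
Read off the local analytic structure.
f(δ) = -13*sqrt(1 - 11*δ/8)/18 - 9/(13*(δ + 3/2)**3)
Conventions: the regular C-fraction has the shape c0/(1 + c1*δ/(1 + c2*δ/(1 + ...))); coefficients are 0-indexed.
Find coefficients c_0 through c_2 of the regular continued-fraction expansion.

Taylor coefficients (expand at 0): a_0 = -217/234, a_1 = 3395/3744, a_2 = -15029/39936.
c0 = a_0 = -217/234. Peel one level at a time: if S = 1 + c*δ/S' with S'(0) = 1, then c is the δ-coefficient of S and S' = c*δ/(S - 1).
S_1 = c0/f = 1 + (485/496)*δ + (270779/492032)*δ^2 + ...; c1 = 485/496.
S_2 = c1*δ/(S_1 - 1) = 1 + (-270779/481120)*δ + ...; c2 = -270779/481120.

The regular C-fraction coefficients are [-217/234, 485/496, -270779/481120].


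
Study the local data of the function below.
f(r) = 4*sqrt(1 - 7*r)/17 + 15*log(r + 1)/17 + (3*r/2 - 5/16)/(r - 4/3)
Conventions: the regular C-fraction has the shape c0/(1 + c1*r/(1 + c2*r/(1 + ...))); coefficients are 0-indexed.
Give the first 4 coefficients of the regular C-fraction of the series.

The regular C-fraction coefficients are [511/1088, 3875/2044, -9523224/1980125, 272259778/512534625].

Taylor coefficients (expand at 0): a_0 = 511/1088, a_1 = -3875/4352, a_2 = -45161/17408, a_3 = -21643/4096.
c0 = a_0 = 511/1088. Peel one level at a time: if S = 1 + c*r/S' with S'(0) = 1, then c is the r-coefficient of S and S' = c*r/(S - 1).
S_1 = c0/f = 1 + (3875/2044)*r + (2380806/261121)*r^2 + ...; c1 = 3875/2044.
S_2 = c1*r/(S_1 - 1) = 1 + (-9523224/1980125)*r + (38361456/15015625)*r^2 + ...; c2 = -9523224/1980125.
S_3 = c2*r/(S_2 - 1) = 1 + (272259778/512534625)*r + ...; c3 = 272259778/512534625.


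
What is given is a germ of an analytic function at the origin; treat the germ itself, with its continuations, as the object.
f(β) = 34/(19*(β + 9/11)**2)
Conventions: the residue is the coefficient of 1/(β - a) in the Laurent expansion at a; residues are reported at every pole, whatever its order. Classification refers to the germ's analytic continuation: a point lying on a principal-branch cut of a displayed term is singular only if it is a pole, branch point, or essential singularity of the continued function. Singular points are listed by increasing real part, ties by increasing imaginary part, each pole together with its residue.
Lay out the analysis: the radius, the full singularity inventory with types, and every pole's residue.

Radius of convergence at 0: 9/11.
At -9/11: a pole of order 2; residue 0.

Denominator factor (β + 9/11)^2: pole of order 2 at -9/11, modulus 9/11.
The radius of convergence is the smallest modulus among the singular points: 9/11.
At the order-2 pole -9/11 set g(β) = (β - (-9/11))^2*f(β) = 34/19.
Order-2 pole: residue = g'(a); g'(-9/11) = 0, so the residue is 0.


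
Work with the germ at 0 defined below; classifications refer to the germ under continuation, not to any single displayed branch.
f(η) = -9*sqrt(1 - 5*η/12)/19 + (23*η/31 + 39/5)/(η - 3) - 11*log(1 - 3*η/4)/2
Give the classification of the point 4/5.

Denominator factors: η - 3 = -11/5 at η = 4/5 — none vanishes.
Branch term log(1 - η/(4/3)): argument at 4/5 is 2/5, nonzero, so 4/5 is not its branch point (a point on a principal cut is still regular for the continued germ).
Branch term sqrt(1 - η/(12/5)): argument at 4/5 is 2/3, nonzero, so 4/5 is not its branch point (a point on a principal cut is still regular for the continued germ).
So the germ continues analytically to 4/5.

The point is a regular point.


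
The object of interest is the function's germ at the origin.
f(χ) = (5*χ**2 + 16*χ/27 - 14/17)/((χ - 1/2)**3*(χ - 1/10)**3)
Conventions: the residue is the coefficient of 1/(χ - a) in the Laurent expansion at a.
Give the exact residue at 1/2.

The residue is -501875/3264.

At the order-3 pole 1/2 set g(χ) = (χ - (1/2))^3*f(χ) = (5*χ**2 + 16*χ/27 - 14/17)/(χ - 1/10)**3.
Order-3 pole: residue = g''(a)/2; g''(1/2) = -501875/1632, so the residue is -501875/3264.


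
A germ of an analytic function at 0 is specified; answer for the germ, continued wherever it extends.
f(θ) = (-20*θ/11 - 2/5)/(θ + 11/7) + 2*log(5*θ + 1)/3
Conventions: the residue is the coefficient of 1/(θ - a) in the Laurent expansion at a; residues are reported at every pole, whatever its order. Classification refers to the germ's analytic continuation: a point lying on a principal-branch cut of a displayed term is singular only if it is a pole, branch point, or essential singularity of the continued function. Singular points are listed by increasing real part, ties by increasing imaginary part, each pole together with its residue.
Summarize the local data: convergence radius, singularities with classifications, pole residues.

Radius of convergence at 0: 1/5.
At -11/7: a pole of order 1; residue 86/35.
At -1/5: a logarithmic branch point.

Denominator factor (θ + 11/7): pole of order 1 at -11/7, modulus 11/7.
Branch term (2/3)*log(1 - θ/(-1/5)): its argument vanishes at θ = -1/5, a logarithmic branch point, modulus 1/5.
The radius of convergence is the smallest modulus among the singular points: 1/5.
The branch term is analytic at -11/7 and contributes nothing to the residue; only the rational part matters.
At the order-1 pole -11/7 set g(θ) = (θ - (-11/7))*(rational part) = -20*θ/11 - 2/5.
Simple pole: residue = g(a) at a = -11/7, which is 86/35.
List the singular points by increasing real part (a conjugate pair: the negative imaginary part first).


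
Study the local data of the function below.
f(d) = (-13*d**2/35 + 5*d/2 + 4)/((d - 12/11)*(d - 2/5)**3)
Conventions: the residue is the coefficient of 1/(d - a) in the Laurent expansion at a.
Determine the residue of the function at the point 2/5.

At the order-3 pole 2/5 set g(d) = (d - (2/5))^3*f(d) = (-13*d**2/35 + 5*d/2 + 4)/(d - 12/11).
Order-3 pole: residue = g''(a)/2; g''(2/5) = -3659975/96026, so the residue is -3659975/192052.

The residue is -3659975/192052.


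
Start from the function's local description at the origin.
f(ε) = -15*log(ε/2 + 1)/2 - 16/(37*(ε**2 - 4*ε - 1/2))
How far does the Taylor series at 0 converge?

The radius of convergence is -2 + (3/2)*sqrt(2).

Denominator factor (ε**2 - 4*ε - 1/2): discriminant 18, real irrational roots 2 + (3/2)*sqrt(2) and 2 - (3/2)*sqrt(2); poles of order 1, moduli 2 + (3/2)*sqrt(2) and -2 + (3/2)*sqrt(2).
Branch term (-15/2)*log(1 - ε/(-2)): its argument vanishes at ε = -2, a logarithmic branch point, modulus 2.
The radius of convergence is the smallest modulus among the singular points: -2 + (3/2)*sqrt(2).


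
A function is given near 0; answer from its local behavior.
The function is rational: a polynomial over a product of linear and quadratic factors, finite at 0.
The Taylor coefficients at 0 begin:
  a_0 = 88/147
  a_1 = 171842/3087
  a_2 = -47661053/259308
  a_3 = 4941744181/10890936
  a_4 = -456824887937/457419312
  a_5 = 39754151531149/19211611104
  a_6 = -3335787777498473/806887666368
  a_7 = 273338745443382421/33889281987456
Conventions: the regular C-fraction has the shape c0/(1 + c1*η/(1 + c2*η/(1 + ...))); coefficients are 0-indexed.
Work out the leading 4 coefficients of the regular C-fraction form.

The regular C-fraction coefficients are [88/147, -7811/84, 6016965/62488, -2148301441/75197621784].


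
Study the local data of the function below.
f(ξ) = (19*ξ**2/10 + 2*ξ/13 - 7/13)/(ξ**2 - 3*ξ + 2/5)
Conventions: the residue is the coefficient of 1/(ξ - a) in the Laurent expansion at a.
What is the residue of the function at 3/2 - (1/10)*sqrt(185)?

The factor ξ**2 - 3*ξ + 2/5 splits as (ξ - a)(ξ - a') with a = 3/2 - (1/10)*sqrt(185), a' = 3/2 + (1/10)*sqrt(185). At the order-1 pole a set g(ξ) = (ξ - a)*f(ξ) = [19*ξ**2/10 + 2*ξ/13 - 7/13] / (ξ - a').
Simple pole: residue = g(a) at a = 3/2 - (1/10)*sqrt(185), which is 761/260 - (9727/48100)*sqrt(185).

The residue is 761/260 - (9727/48100)*sqrt(185).


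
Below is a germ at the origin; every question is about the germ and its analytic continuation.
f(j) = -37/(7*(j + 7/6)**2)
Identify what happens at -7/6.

The point is a pole of order 2.

The denominator factor j + 7/6 vanishes at -7/6 and appears to the power 2; the numerator there equals -37/7, nonzero, and no other factor vanishes.
Hence a pole whose order is the multiplicity, 2.


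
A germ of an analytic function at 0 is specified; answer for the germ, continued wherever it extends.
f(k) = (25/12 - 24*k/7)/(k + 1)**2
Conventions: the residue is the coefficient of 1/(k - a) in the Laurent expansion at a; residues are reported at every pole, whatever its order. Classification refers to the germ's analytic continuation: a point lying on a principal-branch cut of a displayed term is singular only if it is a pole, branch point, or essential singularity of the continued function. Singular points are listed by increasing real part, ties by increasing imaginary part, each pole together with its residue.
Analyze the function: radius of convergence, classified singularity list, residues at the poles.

Denominator factor (k + 1)^2: pole of order 2 at -1, modulus 1.
The radius of convergence is the smallest modulus among the singular points: 1.
At the order-2 pole -1 set g(k) = (k - (-1))^2*f(k) = 25/12 - 24*k/7.
Order-2 pole: residue = g'(a); g'(-1) = -24/7, so the residue is -24/7.

Radius of convergence at 0: 1.
At -1: a pole of order 2; residue -24/7.
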